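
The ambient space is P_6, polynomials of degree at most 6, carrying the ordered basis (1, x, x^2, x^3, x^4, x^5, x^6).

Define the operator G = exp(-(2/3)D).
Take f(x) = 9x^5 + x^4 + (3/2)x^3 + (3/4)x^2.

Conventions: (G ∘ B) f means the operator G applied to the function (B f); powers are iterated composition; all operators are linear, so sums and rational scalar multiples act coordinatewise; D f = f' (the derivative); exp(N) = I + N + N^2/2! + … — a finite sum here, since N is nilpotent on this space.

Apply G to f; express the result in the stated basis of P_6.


order-1 term: -30x^4 - (8/3)x^3 - 3x^2 - x
order-2 term: 40x^3 + (8/3)x^2 + 2x + 1/3
order-3 term: -(80/3)x^2 - (32/27)x - 4/9
order-4 term: (80/9)x + 16/81
order-5 term: -32/27
the series for exp(-(2/3)D) f terminates at order 5
exp(-(2/3)D) f = 9x^5 - 29x^4 + (233/6)x^3 - (105/4)x^2 + (235/27)x - 89/81

the image equals g(x) = 9x^5 - 29x^4 + (233/6)x^3 - (105/4)x^2 + (235/27)x - 89/81


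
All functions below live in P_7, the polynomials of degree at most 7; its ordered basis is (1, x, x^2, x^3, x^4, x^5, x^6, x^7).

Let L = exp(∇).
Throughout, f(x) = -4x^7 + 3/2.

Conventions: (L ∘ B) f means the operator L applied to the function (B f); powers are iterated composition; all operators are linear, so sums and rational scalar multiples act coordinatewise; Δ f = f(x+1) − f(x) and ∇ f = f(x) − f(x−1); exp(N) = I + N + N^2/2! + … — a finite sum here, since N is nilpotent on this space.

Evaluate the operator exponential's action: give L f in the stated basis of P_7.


order-1 term: -28x^6 + 84x^5 - 140x^4 + 140x^3 - 84x^2 + 28x - 4
order-2 term: -84x^5 + 420x^4 - 980x^3 + 1260x^2 - 868x + 252
order-3 term: -140x^4 + 840x^3 - 2100x^2 + 2520x - 1204
order-4 term: -140x^3 + 840x^2 - 1820x + 1400
order-5 term: -84x^2 + 420x - 560
order-6 term: -28x + 84
order-7 term: -4
the series for exp(∇) f terminates at order 7
exp(∇) f = -4x^7 - 28x^6 + 140x^4 - 140x^3 - 168x^2 + 252x - 69/2

the image equals g(x) = -4x^7 - 28x^6 + 140x^4 - 140x^3 - 168x^2 + 252x - 69/2


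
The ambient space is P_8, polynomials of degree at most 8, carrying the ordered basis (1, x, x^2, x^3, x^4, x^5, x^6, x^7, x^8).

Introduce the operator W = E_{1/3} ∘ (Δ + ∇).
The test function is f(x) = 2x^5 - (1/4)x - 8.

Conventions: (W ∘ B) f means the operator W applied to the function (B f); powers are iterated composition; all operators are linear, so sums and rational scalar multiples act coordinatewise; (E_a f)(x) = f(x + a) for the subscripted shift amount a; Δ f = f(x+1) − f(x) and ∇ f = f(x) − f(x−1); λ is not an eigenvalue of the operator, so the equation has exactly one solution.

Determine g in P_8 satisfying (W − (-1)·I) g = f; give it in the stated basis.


the image equals g(x) = 2x^5 - 20x^4 + (400/3)x^3 - (2080/3)x^2 + (261733/108)x - 686143/162

write g with unknown coordinates in the stated basis and equate coefficients in (W − (-1)·I) g = f
solving from the highest basis element down gives g = 2x^5 - 20x^4 + (400/3)x^3 - (2080/3)x^2 + (261733/108)x - 686143/162
check: W g = 20x^4 - (400/3)x^3 + (2080/3)x^2 - (65440/27)x + 684847/162
so W g − (-1)·g = 2x^5 - (1/4)x - 8 = f ✓


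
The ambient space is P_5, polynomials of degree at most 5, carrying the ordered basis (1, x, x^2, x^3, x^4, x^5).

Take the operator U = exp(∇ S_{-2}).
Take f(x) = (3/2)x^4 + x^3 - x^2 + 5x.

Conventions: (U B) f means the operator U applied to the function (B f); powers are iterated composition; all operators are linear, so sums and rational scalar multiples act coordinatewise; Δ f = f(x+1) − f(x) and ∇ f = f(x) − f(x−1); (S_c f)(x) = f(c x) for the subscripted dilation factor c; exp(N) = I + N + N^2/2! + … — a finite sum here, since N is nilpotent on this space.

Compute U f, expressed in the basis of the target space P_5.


the result is g(x) = (3/2)x^4 + 97x^3 - 1321x^2 - 2475x + 2554

order-1 term: 96x^3 - 168x^2 + 112x - 38
order-2 term: -1152x^2 + 480x - 160
order-3 term: -3072x + 1216
order-4 term: 1536
the series for exp(∇ S_{-2}) f terminates at order 4
exp(∇ S_{-2}) f = (3/2)x^4 + 97x^3 - 1321x^2 - 2475x + 2554


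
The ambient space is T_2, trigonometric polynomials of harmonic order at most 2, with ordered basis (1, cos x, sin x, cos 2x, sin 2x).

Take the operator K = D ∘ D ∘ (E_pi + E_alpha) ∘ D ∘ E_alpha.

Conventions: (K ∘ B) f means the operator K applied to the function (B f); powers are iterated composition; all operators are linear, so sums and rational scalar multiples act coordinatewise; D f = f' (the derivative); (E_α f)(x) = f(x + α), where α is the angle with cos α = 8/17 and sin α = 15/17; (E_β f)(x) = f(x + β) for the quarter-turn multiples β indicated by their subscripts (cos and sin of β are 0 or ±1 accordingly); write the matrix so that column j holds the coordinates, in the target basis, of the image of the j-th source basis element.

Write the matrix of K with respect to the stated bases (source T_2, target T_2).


image of 1: 0
image of cos x: -(15/289)cos x - (297/289)sin x
image of sin x: (297/289)cos x - (15/289)sin x
image of cos 2x: -(63360/83521)cos 2x - (625664/83521)sin 2x
image of sin 2x: (625664/83521)cos 2x - (63360/83521)sin 2x
each image's coordinates form column j of the matrix

the matrix is [[0, 0, 0, 0, 0]; [0, -15/289, 297/289, 0, 0]; [0, -297/289, -15/289, 0, 0]; [0, 0, 0, -63360/83521, 625664/83521]; [0, 0, 0, -625664/83521, -63360/83521]] (rows listed top to bottom)


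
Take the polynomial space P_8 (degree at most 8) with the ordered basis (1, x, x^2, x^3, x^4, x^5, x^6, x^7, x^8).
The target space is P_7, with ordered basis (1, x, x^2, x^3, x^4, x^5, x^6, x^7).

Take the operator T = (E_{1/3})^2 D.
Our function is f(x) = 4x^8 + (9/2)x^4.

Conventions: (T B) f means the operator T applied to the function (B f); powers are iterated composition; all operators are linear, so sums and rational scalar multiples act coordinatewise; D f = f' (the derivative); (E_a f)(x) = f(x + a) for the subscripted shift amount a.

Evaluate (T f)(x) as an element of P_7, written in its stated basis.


g(x) = 32x^7 + (448/3)x^6 + (896/3)x^5 + (8960/27)x^4 + (19378/81)x^3 + (10084/81)x^2 + (31832/729)x + 15760/2187

D f = 32x^7 + 18x^3
E_{1/3} D f = 32x^7 + (224/3)x^6 + (224/3)x^5 + (1120/27)x^4 + (2578/81)x^3 + (1682/81)x^2 + (4598/729)x + 1490/2187
E_{1/3} E_{1/3} D f = 32x^7 + (448/3)x^6 + (896/3)x^5 + (8960/27)x^4 + (19378/81)x^3 + (10084/81)x^2 + (31832/729)x + 15760/2187


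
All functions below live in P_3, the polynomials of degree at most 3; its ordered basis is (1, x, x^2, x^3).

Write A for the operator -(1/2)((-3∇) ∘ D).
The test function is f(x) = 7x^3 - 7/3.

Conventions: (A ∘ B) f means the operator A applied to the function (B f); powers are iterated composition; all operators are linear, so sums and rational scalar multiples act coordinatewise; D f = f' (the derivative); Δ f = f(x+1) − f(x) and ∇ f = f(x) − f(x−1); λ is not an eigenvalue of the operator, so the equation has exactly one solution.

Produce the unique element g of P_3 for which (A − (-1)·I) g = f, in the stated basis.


the result is g(x) = 7x^3 - 63x + 175/6

write g with unknown coordinates in the stated basis and equate coefficients in (A − (-1)·I) g = f
solving from the highest basis element down gives g = 7x^3 - 63x + 175/6
check: A g = 63x - 63/2
so A g − (-1)·g = 7x^3 - 7/3 = f ✓


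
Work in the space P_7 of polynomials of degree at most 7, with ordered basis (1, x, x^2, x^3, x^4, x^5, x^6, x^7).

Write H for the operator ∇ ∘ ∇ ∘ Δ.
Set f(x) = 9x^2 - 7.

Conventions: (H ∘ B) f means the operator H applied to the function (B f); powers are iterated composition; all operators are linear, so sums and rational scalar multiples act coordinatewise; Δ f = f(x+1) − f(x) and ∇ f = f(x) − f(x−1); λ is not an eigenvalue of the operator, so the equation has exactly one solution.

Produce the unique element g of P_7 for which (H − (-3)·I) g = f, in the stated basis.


write g with unknown coordinates in the stated basis and equate coefficients in (H − (-3)·I) g = f
solving from the highest basis element down gives g = 3x^2 - 7/3
check: H g = 0
so H g − (-3)·g = 9x^2 - 7 = f ✓

the result is g(x) = 3x^2 - 7/3


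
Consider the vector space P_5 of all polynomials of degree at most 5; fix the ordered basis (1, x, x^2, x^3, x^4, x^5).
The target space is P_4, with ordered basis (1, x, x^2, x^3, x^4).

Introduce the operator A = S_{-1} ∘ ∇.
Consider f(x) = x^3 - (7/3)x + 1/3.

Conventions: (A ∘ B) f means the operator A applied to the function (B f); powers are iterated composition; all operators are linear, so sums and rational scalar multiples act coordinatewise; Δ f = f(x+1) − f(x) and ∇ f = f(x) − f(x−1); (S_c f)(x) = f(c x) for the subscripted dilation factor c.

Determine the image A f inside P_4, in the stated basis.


∇ f = 3x^2 - 3x - 4/3
S_{-1} ∇ f = 3x^2 + 3x - 4/3

the image equals g(x) = 3x^2 + 3x - 4/3


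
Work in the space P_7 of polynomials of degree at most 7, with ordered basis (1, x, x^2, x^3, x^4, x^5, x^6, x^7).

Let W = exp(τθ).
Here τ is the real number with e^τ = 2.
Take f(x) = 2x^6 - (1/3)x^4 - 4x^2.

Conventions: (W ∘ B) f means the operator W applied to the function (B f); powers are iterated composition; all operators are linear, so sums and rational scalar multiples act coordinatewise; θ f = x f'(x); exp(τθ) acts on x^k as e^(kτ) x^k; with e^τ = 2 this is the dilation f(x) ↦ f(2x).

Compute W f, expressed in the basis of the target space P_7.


g(x) = 128x^6 - (16/3)x^4 - 16x^2

exp(τθ) x^k = e^(kτ) x^k; with e^τ = 2 this sends x^k to 2^k x^k
x^2 ↦ 4 x^2
x^4 ↦ 16 x^4
x^6 ↦ 64 x^6
applying this coordinatewise to f: exp(τθ) f = 128x^6 - (16/3)x^4 - 16x^2


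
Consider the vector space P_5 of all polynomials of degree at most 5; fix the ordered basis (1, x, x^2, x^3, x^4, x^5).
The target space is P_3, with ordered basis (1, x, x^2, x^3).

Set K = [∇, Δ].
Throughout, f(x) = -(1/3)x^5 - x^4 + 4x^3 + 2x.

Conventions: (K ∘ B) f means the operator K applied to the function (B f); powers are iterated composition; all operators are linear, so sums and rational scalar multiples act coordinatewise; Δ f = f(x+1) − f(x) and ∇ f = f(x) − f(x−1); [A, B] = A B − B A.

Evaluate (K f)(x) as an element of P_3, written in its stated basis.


the image equals g(x) = 0

Δ f = -(5/3)x^4 - (22/3)x^3 + (8/3)x^2 + (19/3)x + 14/3
∇ Δ f = -(20/3)x^3 - 12x^2 + (62/3)x - 2
∇ f = -(5/3)x^4 - (2/3)x^3 + (44/3)x^2 - (43/3)x + 20/3
Δ ∇ f = -(20/3)x^3 - 12x^2 + (62/3)x - 2
[∇, Δ] f = 0


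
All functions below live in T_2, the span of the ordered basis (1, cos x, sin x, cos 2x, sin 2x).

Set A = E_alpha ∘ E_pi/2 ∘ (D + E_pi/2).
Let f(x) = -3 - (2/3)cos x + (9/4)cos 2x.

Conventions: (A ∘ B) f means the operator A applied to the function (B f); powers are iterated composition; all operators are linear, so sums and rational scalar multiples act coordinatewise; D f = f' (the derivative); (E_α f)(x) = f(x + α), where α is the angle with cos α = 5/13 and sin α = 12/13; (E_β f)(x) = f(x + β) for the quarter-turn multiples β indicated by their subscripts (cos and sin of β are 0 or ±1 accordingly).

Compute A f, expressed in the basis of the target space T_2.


D f = (2/3)sin x - (9/2)sin 2x
E_pi/2 f = -3 + (2/3)sin x - (9/4)cos 2x
(D + E_pi/2) f = -3 + (4/3)sin x - (9/4)cos 2x - (9/2)sin 2x
E_pi/2 (D + E_pi/2) f = -3 + (4/3)cos x + (9/4)cos 2x + (9/2)sin 2x
E_alpha E_pi/2 (D + E_pi/2) f = -3 + (20/39)cos x - (16/13)sin x + (1089/676)cos 2x - (1611/338)sin 2x

g(x) = -3 + (20/39)cos x - (16/13)sin x + (1089/676)cos 2x - (1611/338)sin 2x


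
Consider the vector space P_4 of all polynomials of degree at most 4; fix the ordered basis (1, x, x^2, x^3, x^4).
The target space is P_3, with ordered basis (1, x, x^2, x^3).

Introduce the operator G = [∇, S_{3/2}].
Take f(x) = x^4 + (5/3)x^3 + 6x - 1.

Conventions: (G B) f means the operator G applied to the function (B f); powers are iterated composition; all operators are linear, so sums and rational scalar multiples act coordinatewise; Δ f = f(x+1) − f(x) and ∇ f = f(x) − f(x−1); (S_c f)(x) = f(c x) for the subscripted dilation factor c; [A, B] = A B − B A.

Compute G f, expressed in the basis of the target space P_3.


S_{3/2} f = (81/16)x^4 + (45/8)x^3 + 9x - 1
∇ S_{3/2} f = (81/4)x^3 - (27/2)x^2 + (27/8)x + 153/16
∇ f = 4x^3 - x^2 - x + 20/3
S_{3/2} ∇ f = (27/2)x^3 - (9/4)x^2 - (3/2)x + 20/3
[∇, S_{3/2}] f = (27/4)x^3 - (45/4)x^2 + (39/8)x + 139/48

the image equals g(x) = (27/4)x^3 - (45/4)x^2 + (39/8)x + 139/48


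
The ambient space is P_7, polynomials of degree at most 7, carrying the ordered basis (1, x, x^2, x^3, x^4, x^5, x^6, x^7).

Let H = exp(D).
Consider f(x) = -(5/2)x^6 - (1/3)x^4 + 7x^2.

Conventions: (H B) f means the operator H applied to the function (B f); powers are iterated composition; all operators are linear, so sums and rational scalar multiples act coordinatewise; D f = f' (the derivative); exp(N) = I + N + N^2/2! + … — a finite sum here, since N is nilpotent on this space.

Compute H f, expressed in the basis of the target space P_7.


order-1 term: -15x^5 - (4/3)x^3 + 14x
order-2 term: -(75/2)x^4 - 2x^2 + 7
order-3 term: -50x^3 - (4/3)x
order-4 term: -(75/2)x^2 - 1/3
order-5 term: -15x
order-6 term: -5/2
the series for exp(D) f terminates at order 6
exp(D) f = -(5/2)x^6 - 15x^5 - (227/6)x^4 - (154/3)x^3 - (65/2)x^2 - (7/3)x + 25/6

the result is g(x) = -(5/2)x^6 - 15x^5 - (227/6)x^4 - (154/3)x^3 - (65/2)x^2 - (7/3)x + 25/6


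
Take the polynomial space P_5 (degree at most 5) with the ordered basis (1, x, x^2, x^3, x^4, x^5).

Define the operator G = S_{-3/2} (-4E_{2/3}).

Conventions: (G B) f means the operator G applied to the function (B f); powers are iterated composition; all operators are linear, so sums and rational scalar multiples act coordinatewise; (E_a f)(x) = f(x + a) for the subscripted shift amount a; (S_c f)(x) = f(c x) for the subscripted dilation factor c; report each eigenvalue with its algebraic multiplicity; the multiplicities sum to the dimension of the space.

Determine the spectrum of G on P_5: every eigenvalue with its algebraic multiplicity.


image of 1: -4
image of x: 6x - 8/3
image of x^2: -9x^2 + 8x - 16/9
image of x^3: (27/2)x^3 - 18x^2 + 8x - 32/27
image of x^4: -(81/4)x^4 + 36x^3 - 24x^2 + (64/9)x - 64/81
image of x^5: (243/8)x^5 - (135/2)x^4 + 60x^3 - (80/3)x^2 + (160/27)x - 128/243
the matrix is upper triangular; its diagonal is (-4, 6, -9, 27/2, -81/4, 243/8)
for a triangular matrix the eigenvalues are the diagonal entries, with algebraic multiplicity their repetition count

λ = -81/4 (multiplicity 1), λ = -9 (multiplicity 1), λ = -4 (multiplicity 1), λ = 6 (multiplicity 1), λ = 27/2 (multiplicity 1), λ = 243/8 (multiplicity 1)


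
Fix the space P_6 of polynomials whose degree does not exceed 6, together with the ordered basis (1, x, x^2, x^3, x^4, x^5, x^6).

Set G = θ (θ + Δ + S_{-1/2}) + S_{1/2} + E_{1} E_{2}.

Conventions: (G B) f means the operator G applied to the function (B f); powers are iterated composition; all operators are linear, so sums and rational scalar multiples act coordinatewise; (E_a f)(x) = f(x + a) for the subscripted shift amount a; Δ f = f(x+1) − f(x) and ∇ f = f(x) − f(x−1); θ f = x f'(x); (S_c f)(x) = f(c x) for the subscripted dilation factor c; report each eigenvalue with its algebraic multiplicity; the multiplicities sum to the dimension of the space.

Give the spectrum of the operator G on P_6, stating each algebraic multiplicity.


λ = 2 (multiplicity 2), λ = 23/4 (multiplicity 1), λ = 39/4 (multiplicity 1), λ = 277/16 (multiplicity 1), λ = 207/8 (multiplicity 1), λ = 2375/64 (multiplicity 1)

image of 1: 2
image of x: 2x + 3
image of x^2: (23/4)x^2 + 8x + 9
image of x^3: (39/4)x^3 + 15x^2 + 30x + 27
image of x^4: (277/16)x^4 + 24x^3 + 66x^2 + 112x + 81
image of x^5: (207/8)x^5 + 35x^4 + 120x^3 + 290x^2 + 410x + 243
image of x^6: (2375/64)x^6 + 48x^5 + 195x^4 + 600x^3 + 1245x^2 + 1464x + 729
the matrix is upper triangular; its diagonal is (2, 2, 23/4, 39/4, 277/16, 207/8, 2375/64)
for a triangular matrix the eigenvalues are the diagonal entries, with algebraic multiplicity their repetition count


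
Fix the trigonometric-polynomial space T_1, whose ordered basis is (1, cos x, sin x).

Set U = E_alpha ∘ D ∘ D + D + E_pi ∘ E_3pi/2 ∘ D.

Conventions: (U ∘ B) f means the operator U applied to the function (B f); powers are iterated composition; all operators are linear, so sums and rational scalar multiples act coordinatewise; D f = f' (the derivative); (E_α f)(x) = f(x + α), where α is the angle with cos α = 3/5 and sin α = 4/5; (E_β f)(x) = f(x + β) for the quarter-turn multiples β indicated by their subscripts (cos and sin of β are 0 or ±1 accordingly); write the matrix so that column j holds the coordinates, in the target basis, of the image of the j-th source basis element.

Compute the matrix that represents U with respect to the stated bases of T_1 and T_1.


image of 1: 0
image of cos x: -(8/5)cos x - (1/5)sin x
image of sin x: (1/5)cos x - (8/5)sin x
each image's coordinates form column j of the matrix

the matrix is [[0, 0, 0]; [0, -8/5, 1/5]; [0, -1/5, -8/5]] (rows listed top to bottom)


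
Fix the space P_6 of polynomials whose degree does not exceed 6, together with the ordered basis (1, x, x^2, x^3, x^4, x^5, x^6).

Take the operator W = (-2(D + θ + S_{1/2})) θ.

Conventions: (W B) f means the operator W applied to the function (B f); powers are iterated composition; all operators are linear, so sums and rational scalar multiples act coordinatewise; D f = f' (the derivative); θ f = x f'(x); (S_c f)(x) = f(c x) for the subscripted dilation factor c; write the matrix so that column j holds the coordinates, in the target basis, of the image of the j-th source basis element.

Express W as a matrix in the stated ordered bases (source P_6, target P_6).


image of 1: 0
image of x: -3x - 2
image of x^2: -9x^2 - 8x
image of x^3: -(75/4)x^3 - 18x^2
image of x^4: -(65/2)x^4 - 32x^3
image of x^5: -(805/16)x^5 - 50x^4
image of x^6: -(1155/16)x^6 - 72x^5
each image's coordinates form column j of the matrix

the matrix is [[0, -2, 0, 0, 0, 0, 0]; [0, -3, -8, 0, 0, 0, 0]; [0, 0, -9, -18, 0, 0, 0]; [0, 0, 0, -75/4, -32, 0, 0]; [0, 0, 0, 0, -65/2, -50, 0]; [0, 0, 0, 0, 0, -805/16, -72]; [0, 0, 0, 0, 0, 0, -1155/16]] (rows listed top to bottom)


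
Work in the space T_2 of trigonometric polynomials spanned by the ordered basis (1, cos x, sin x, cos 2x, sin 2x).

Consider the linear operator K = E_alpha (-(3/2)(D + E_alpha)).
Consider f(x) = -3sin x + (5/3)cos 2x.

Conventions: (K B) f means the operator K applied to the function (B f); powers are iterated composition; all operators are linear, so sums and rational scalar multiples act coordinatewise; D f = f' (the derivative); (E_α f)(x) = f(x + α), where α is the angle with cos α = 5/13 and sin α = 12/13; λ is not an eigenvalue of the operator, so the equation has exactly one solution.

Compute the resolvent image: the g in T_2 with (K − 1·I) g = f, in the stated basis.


the result is g(x) = -(1665/1613)cos x - (1461/1613)sin x + (93250/702849)cos 2x + (98260/234283)sin 2x

write g with unknown coordinates in the stated basis and equate coefficients in (K − 1·I) g = f
solving from the highest basis element down gives g = -(1665/1613)cos x - (1461/1613)sin x + (93250/702849)cos 2x + (98260/234283)sin 2x
check: K g = -(1665/1613)cos x - (6300/1613)sin x + (421555/234283)cos 2x + (98260/234283)sin 2x
so K g − 1·g = -3sin x + (5/3)cos 2x = f ✓


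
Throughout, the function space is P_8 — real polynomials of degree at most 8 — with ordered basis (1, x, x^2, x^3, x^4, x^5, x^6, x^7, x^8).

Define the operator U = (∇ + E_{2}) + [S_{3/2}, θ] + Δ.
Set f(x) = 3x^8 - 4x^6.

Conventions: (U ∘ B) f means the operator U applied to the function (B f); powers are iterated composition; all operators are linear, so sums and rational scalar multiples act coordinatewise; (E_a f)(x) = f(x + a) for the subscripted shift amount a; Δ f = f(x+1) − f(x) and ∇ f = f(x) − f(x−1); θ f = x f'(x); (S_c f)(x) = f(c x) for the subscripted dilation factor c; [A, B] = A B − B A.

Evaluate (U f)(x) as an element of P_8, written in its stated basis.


the result is g(x) = 3x^8 + 96x^7 + 332x^6 + 1584x^5 + 3120x^4 + 4912x^3 + 4416x^2 + 2304x + 512

∇ f = 24x^7 - 84x^6 + 144x^5 - 150x^4 + 88x^3 - 24x^2 + 1
E_{2} f = 3x^8 + 48x^7 + 332x^6 + 1296x^5 + 3120x^4 + 4736x^3 + 4416x^2 + 2304x + 512
(∇ + E_{2}) f = 3x^8 + 72x^7 + 248x^6 + 1440x^5 + 2970x^4 + 4824x^3 + 4392x^2 + 2304x + 513
θ f = 24x^8 - 24x^6
S_{3/2} θ f = (19683/32)x^8 - (2187/8)x^6
S_{3/2} f = (19683/256)x^8 - (729/16)x^6
θ S_{3/2} f = (19683/32)x^8 - (2187/8)x^6
[S_{3/2}, θ] f = 0
Δ f = 24x^7 + 84x^6 + 144x^5 + 150x^4 + 88x^3 + 24x^2 - 1
((∇ + E_{2}) + [S_{3/2}, θ] + Δ) f = 3x^8 + 96x^7 + 332x^6 + 1584x^5 + 3120x^4 + 4912x^3 + 4416x^2 + 2304x + 512


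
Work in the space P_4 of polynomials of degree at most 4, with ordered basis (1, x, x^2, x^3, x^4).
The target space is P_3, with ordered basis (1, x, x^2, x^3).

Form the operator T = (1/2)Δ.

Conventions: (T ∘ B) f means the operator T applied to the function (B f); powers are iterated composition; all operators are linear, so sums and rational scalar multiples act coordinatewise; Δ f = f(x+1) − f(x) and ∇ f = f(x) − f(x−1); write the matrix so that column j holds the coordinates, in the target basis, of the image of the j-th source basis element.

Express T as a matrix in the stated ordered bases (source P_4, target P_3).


image of 1: 0
image of x: 1/2
image of x^2: x + 1/2
image of x^3: (3/2)x^2 + (3/2)x + 1/2
image of x^4: 2x^3 + 3x^2 + 2x + 1/2
each image's coordinates form column j of the matrix

the matrix is [[0, 1/2, 1/2, 1/2, 1/2]; [0, 0, 1, 3/2, 2]; [0, 0, 0, 3/2, 3]; [0, 0, 0, 0, 2]] (rows listed top to bottom)


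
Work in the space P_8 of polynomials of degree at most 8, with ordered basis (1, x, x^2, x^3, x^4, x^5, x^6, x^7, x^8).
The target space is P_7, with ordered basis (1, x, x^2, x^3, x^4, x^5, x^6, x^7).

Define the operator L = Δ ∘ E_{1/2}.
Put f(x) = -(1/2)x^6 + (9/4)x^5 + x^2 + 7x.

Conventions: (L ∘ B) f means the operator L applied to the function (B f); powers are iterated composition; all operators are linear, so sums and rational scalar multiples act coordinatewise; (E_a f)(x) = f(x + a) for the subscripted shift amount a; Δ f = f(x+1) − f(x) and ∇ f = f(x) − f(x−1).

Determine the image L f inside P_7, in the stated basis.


E_{1/2} f = -(1/2)x^6 + (3/4)x^5 + (15/4)x^4 + (35/8)x^3 + (107/32)x^2 + (551/64)x + 61/16
Δ E_{1/2} f = -3x^5 - (15/4)x^4 + (25/2)x^3 + (285/8)x^2 + (569/16)x + 1301/64

g(x) = -3x^5 - (15/4)x^4 + (25/2)x^3 + (285/8)x^2 + (569/16)x + 1301/64


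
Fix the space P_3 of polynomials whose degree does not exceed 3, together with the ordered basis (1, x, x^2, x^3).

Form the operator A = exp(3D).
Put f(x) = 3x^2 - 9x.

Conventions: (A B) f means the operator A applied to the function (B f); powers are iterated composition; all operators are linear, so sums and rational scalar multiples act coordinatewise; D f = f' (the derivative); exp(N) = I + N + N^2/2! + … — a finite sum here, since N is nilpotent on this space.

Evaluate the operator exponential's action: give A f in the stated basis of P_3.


the result is g(x) = 3x^2 + 9x

order-1 term: 18x - 27
order-2 term: 27
the series for exp(3D) f terminates at order 2
exp(3D) f = 3x^2 + 9x


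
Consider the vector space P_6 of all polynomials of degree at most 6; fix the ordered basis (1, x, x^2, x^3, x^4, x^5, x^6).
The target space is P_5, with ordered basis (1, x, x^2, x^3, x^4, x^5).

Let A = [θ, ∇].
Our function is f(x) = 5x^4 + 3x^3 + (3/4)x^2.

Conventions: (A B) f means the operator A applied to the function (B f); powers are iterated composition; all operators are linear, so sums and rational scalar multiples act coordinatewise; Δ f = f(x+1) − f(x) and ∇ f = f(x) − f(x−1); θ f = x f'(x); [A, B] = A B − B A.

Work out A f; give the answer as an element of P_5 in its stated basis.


∇ f = 20x^3 - 21x^2 + (25/2)x - 11/4
θ ∇ f = 60x^3 - 42x^2 + (25/2)x
θ f = 20x^4 + 9x^3 + (3/2)x^2
∇ θ f = 80x^3 - 93x^2 + 56x - 25/2
[θ, ∇] f = -20x^3 + 51x^2 - (87/2)x + 25/2

the result is g(x) = -20x^3 + 51x^2 - (87/2)x + 25/2


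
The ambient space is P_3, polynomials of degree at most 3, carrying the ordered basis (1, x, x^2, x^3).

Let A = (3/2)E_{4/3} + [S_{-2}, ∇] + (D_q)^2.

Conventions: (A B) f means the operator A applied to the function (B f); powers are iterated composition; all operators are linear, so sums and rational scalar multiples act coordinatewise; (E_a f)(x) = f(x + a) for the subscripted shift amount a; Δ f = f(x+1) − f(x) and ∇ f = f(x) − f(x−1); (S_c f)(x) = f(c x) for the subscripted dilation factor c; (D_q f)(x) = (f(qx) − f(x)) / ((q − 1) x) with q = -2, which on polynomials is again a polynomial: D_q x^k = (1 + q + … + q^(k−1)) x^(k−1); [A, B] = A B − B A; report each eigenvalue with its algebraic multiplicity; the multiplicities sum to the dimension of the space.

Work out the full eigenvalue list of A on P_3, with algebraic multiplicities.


image of 1: 3/2
image of x: (3/2)x + 5
image of x^2: (3/2)x^2 - 8x + 14/3
image of x^3: (3/2)x^3 + 42x^2 - 13x + 113/9
the matrix is upper triangular; its diagonal is (3/2, 3/2, 3/2, 3/2)
for a triangular matrix the eigenvalues are the diagonal entries, with algebraic multiplicity their repetition count

λ = 3/2 (multiplicity 4)


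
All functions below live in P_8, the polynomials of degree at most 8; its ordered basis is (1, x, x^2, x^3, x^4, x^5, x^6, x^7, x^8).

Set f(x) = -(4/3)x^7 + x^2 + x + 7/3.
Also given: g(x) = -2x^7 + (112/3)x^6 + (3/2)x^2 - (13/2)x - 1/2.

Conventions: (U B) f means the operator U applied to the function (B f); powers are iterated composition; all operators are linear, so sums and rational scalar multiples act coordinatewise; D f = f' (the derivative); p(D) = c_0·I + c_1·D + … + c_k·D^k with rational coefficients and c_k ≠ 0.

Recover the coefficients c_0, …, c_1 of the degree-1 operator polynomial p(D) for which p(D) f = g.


D^0 f = -(4/3)x^7 + x^2 + x + 7/3
D^1 f = -(28/3)x^6 + 2x + 1
matching coefficients of g against c_0 f + c_1 Df + … from the top degree down determines the c_i
solution: c_0 = 3/2, c_1 = -4

p(D) = (3/2)·I − 4·D, i.e. c_0 = 3/2, c_1 = -4


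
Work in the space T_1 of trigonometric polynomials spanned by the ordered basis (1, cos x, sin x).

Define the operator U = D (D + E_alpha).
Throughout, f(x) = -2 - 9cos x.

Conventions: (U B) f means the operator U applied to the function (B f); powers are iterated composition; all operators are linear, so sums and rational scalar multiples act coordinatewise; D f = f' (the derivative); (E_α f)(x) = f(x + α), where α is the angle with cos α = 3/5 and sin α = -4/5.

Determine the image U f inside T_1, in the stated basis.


D f = 9sin x
E_alpha f = -2 - (27/5)cos x - (36/5)sin x
(D + E_alpha) f = -2 - (27/5)cos x + (9/5)sin x
D (D + E_alpha) f = (9/5)cos x + (27/5)sin x

the result is g(x) = (9/5)cos x + (27/5)sin x


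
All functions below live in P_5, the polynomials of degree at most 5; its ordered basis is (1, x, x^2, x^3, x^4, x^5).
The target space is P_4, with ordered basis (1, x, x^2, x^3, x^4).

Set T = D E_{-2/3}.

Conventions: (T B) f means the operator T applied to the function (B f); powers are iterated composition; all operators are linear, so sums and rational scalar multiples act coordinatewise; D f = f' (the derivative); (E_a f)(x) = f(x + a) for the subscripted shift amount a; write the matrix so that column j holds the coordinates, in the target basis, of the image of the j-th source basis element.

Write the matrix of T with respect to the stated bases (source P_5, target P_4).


the matrix is [[0, 1, -4/3, 4/3, -32/27, 80/81]; [0, 0, 2, -4, 16/3, -160/27]; [0, 0, 0, 3, -8, 40/3]; [0, 0, 0, 0, 4, -40/3]; [0, 0, 0, 0, 0, 5]] (rows listed top to bottom)

image of 1: 0
image of x: 1
image of x^2: 2x - 4/3
image of x^3: 3x^2 - 4x + 4/3
image of x^4: 4x^3 - 8x^2 + (16/3)x - 32/27
image of x^5: 5x^4 - (40/3)x^3 + (40/3)x^2 - (160/27)x + 80/81
each image's coordinates form column j of the matrix


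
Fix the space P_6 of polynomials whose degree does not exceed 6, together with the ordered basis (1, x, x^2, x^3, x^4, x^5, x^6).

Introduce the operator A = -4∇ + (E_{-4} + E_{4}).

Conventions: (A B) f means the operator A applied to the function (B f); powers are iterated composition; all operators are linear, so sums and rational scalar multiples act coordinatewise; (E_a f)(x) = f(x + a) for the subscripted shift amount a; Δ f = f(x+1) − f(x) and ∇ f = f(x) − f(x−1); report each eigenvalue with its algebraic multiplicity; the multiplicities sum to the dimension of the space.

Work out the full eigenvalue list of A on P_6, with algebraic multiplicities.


image of 1: 2
image of x: 2x - 4
image of x^2: 2x^2 - 8x + 36
image of x^3: 2x^3 - 12x^2 + 108x - 4
image of x^4: 2x^4 - 16x^3 + 216x^2 - 16x + 516
image of x^5: 2x^5 - 20x^4 + 360x^3 - 40x^2 + 2580x - 4
image of x^6: 2x^6 - 24x^5 + 540x^4 - 80x^3 + 7740x^2 - 24x + 8196
the matrix is upper triangular; its diagonal is (2, 2, 2, 2, 2, 2, 2)
for a triangular matrix the eigenvalues are the diagonal entries, with algebraic multiplicity their repetition count

λ = 2 (multiplicity 7)


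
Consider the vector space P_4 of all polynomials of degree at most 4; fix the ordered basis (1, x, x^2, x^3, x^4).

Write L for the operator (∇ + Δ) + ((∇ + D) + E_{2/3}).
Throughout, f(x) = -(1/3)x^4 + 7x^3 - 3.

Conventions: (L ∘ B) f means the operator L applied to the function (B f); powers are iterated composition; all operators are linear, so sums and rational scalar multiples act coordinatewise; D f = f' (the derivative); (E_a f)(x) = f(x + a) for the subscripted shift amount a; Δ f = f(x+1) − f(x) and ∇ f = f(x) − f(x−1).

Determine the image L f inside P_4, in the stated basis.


∇ f = -(4/3)x^3 + 23x^2 - (67/3)x + 22/3
Δ f = -(4/3)x^3 + 19x^2 + (59/3)x + 20/3
(∇ + Δ) f = -(8/3)x^3 + 42x^2 - (8/3)x + 14
∇ f = -(4/3)x^3 + 23x^2 - (67/3)x + 22/3
D f = -(4/3)x^3 + 21x^2
(∇ + D) f = -(8/3)x^3 + 44x^2 - (67/3)x + 22/3
E_{2/3} f = -(1/3)x^4 + (55/9)x^3 + (118/9)x^2 + (724/81)x - 241/243
((∇ + D) + E_{2/3}) f = -(1/3)x^4 + (31/9)x^3 + (514/9)x^2 - (1085/81)x + 1541/243
((∇ + Δ) + ((∇ + D) + E_{2/3})) f = -(1/3)x^4 + (7/9)x^3 + (892/9)x^2 - (1301/81)x + 4943/243

the image equals g(x) = -(1/3)x^4 + (7/9)x^3 + (892/9)x^2 - (1301/81)x + 4943/243


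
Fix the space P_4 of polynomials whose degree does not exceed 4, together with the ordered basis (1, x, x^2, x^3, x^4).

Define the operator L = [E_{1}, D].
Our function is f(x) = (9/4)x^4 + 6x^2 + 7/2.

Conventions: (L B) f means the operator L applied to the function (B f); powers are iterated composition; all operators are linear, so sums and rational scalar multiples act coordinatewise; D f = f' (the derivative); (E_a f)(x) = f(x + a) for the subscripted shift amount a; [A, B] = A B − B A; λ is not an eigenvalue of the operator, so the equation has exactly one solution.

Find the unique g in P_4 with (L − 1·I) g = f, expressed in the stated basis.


write g with unknown coordinates in the stated basis and equate coefficients in (L − 1·I) g = f
solving from the highest basis element down gives g = -(9/4)x^4 - 6x^2 - 7/2
check: L g = 0
so L g − 1·g = (9/4)x^4 + 6x^2 + 7/2 = f ✓

the image equals g(x) = -(9/4)x^4 - 6x^2 - 7/2


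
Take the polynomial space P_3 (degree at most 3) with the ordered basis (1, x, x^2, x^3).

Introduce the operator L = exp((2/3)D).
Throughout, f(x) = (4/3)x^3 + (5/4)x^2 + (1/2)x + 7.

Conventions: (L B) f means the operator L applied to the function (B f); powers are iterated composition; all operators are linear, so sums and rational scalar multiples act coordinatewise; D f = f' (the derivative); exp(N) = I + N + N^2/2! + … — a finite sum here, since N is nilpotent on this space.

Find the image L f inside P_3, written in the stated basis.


order-1 term: (8/3)x^2 + (5/3)x + 1/3
order-2 term: (16/9)x + 5/9
order-3 term: 32/81
the series for exp((2/3)D) f terminates at order 3
exp((2/3)D) f = (4/3)x^3 + (47/12)x^2 + (71/18)x + 671/81

the result is g(x) = (4/3)x^3 + (47/12)x^2 + (71/18)x + 671/81


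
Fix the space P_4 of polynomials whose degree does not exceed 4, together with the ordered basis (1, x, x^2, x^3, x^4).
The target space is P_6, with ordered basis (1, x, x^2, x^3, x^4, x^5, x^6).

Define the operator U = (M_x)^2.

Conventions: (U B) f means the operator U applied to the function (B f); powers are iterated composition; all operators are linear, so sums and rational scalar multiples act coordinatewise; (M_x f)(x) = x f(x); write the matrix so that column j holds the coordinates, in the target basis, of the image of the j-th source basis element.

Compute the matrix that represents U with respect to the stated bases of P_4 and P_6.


the matrix is [[0, 0, 0, 0, 0]; [0, 0, 0, 0, 0]; [1, 0, 0, 0, 0]; [0, 1, 0, 0, 0]; [0, 0, 1, 0, 0]; [0, 0, 0, 1, 0]; [0, 0, 0, 0, 1]] (rows listed top to bottom)

image of 1: x^2
image of x: x^3
image of x^2: x^4
image of x^3: x^5
image of x^4: x^6
each image's coordinates form column j of the matrix


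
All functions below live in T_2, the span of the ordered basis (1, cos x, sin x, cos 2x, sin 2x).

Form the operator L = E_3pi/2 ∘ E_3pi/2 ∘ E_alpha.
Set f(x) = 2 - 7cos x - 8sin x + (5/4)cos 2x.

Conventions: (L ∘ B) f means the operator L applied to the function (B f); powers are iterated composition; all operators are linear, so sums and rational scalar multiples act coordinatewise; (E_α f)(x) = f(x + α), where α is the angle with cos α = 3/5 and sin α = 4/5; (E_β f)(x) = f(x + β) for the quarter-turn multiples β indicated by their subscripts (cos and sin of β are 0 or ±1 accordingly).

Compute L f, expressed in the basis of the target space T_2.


the result is g(x) = 2 + (53/5)cos x - (4/5)sin x - (7/20)cos 2x - (6/5)sin 2x

E_alpha f = 2 - (53/5)cos x + (4/5)sin x - (7/20)cos 2x - (6/5)sin 2x
E_3pi/2 E_alpha f = 2 - (4/5)cos x - (53/5)sin x + (7/20)cos 2x + (6/5)sin 2x
E_3pi/2 E_3pi/2 E_alpha f = 2 + (53/5)cos x - (4/5)sin x - (7/20)cos 2x - (6/5)sin 2x


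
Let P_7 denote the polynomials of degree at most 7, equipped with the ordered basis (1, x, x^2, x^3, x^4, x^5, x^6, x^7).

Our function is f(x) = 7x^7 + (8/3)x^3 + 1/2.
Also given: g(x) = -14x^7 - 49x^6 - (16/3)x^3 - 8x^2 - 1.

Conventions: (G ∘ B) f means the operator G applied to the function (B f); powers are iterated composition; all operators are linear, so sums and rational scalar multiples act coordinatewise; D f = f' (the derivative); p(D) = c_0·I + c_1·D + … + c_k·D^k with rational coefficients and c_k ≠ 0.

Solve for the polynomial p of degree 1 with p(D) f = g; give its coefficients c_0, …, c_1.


p(D) = -2·I − D, i.e. c_0 = -2, c_1 = -1

D^0 f = 7x^7 + (8/3)x^3 + 1/2
D^1 f = 49x^6 + 8x^2
matching coefficients of g against c_0 f + c_1 Df + … from the top degree down determines the c_i
solution: c_0 = -2, c_1 = -1


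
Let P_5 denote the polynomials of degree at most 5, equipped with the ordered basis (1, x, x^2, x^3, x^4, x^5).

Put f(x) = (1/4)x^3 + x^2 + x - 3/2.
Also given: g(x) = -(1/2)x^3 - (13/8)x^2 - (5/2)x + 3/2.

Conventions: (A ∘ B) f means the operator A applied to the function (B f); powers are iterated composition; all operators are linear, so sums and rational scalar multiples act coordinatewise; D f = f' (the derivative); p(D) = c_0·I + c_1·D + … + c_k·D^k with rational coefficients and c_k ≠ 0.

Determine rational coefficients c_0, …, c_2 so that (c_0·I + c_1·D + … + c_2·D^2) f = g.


c_0 = -2, c_1 = 1/2, c_2 = -1

D^0 f = (1/4)x^3 + x^2 + x - 3/2
D^1 f = (3/4)x^2 + 2x + 1
D^2 f = (3/2)x + 2
matching coefficients of g against c_0 f + c_1 Df + … from the top degree down determines the c_i
solution: c_0 = -2, c_1 = 1/2, c_2 = -1


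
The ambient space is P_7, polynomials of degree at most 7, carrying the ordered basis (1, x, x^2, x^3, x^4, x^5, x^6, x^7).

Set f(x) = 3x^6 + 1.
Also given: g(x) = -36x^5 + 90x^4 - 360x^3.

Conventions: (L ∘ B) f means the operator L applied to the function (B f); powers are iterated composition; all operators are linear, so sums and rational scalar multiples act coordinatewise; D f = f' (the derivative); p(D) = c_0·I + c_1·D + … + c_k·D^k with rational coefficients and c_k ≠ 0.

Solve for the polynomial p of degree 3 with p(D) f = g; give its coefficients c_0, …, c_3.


D^0 f = 3x^6 + 1
D^1 f = 18x^5
D^2 f = 90x^4
D^3 f = 360x^3
matching coefficients of g against c_0 f + c_1 Df + … from the top degree down determines the c_i
solution: c_0 = 0, c_1 = -2, c_2 = 1, c_3 = -1

p(D) = -2·D + D^2 − D^3, i.e. c_0 = 0, c_1 = -2, c_2 = 1, c_3 = -1


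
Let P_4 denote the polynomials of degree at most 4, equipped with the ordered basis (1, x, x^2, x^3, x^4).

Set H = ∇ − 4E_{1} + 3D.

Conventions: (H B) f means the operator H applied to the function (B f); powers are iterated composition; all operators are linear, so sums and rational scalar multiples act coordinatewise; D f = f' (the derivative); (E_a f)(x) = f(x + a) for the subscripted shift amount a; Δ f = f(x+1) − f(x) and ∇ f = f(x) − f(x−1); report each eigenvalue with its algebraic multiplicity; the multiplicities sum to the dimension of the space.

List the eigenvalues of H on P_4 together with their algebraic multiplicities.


λ = -4 (multiplicity 5)

image of 1: -4
image of x: -4x
image of x^2: -4x^2 - 5
image of x^3: -4x^3 - 15x - 3
image of x^4: -4x^4 - 30x^2 - 12x - 5
the matrix is upper triangular; its diagonal is (-4, -4, -4, -4, -4)
for a triangular matrix the eigenvalues are the diagonal entries, with algebraic multiplicity their repetition count


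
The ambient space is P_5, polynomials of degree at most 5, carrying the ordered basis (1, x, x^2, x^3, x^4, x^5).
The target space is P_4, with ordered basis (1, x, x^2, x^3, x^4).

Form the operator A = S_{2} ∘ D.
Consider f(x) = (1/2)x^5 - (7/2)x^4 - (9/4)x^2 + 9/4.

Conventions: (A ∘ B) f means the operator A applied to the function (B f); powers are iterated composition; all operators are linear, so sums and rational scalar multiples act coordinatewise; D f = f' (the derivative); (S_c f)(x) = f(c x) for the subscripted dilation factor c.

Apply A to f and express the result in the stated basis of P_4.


the image equals g(x) = 40x^4 - 112x^3 - 9x

D f = (5/2)x^4 - 14x^3 - (9/2)x
S_{2} D f = 40x^4 - 112x^3 - 9x


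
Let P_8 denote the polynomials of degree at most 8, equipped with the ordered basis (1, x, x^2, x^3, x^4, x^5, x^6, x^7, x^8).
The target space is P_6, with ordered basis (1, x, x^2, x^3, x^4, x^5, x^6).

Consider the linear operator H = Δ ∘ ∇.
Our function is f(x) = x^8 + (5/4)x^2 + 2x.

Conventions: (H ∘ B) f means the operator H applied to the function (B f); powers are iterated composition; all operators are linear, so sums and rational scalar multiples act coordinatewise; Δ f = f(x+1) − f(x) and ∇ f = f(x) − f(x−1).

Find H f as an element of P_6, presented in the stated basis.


the image equals g(x) = 56x^6 + 140x^4 + 56x^2 + 9/2

∇ f = 8x^7 - 28x^6 + 56x^5 - 70x^4 + 56x^3 - 28x^2 + (21/2)x - 1/4
Δ ∇ f = 56x^6 + 140x^4 + 56x^2 + 9/2


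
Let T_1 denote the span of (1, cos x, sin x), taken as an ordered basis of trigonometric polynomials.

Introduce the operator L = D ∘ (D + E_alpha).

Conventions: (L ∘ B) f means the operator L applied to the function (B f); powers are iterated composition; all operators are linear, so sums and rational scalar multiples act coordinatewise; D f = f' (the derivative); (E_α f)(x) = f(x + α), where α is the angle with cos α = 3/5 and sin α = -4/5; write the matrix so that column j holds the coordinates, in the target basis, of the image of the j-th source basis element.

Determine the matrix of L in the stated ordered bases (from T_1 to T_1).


image of 1: 0
image of cos x: -(1/5)cos x - (3/5)sin x
image of sin x: (3/5)cos x - (1/5)sin x
each image's coordinates form column j of the matrix

the matrix is [[0, 0, 0]; [0, -1/5, 3/5]; [0, -3/5, -1/5]] (rows listed top to bottom)
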